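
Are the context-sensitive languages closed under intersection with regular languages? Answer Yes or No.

Every regular language is context-sensitive, and context-sensitive languages are closed under intersection (an LBA runs the DFA check and then the LBA for L on the same linear tape).
So the context-sensitive languages are closed under intersection with a regular language.

Yes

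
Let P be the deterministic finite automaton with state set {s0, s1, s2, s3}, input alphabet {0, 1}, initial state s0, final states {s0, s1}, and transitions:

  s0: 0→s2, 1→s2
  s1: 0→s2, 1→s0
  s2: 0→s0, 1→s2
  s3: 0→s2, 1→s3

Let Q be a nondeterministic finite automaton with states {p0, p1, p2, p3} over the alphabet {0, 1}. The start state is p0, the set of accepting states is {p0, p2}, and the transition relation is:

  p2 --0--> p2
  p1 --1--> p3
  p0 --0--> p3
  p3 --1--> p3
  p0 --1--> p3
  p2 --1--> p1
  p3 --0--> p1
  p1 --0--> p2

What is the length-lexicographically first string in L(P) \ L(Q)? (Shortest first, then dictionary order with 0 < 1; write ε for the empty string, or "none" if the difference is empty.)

00

The string 00 is accepted by P but not by Q.
No shorter string lies in the difference, and 00 is the lexicographically first length-2 string in L(P) \ L(Q).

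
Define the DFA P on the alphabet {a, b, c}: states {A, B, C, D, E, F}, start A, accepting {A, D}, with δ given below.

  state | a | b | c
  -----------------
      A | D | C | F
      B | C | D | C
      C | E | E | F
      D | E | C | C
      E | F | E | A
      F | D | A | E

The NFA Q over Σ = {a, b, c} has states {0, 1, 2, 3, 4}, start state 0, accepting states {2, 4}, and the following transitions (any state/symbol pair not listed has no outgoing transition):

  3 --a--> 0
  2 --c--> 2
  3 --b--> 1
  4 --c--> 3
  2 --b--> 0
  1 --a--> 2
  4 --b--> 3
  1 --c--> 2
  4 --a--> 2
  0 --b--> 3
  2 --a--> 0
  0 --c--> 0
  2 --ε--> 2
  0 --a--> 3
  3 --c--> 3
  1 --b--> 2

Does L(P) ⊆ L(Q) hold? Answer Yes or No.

The empty string ε is in L(P) but not in L(Q).
So L(P) ⊄ L(Q).

No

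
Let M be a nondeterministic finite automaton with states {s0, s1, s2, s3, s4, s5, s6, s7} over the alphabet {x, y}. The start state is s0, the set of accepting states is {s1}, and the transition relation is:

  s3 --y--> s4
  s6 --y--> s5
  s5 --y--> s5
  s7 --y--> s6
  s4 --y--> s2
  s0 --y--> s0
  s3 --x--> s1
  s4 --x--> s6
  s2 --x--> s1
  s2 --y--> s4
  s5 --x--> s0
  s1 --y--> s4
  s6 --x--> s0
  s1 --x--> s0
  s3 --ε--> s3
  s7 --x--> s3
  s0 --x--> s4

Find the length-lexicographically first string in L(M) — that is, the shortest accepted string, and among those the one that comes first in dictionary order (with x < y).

A breadth-first search from s0 reaches an accepting state first via the path s0 → s4 → s2 → s1 on input xyx.
No string of length < 3 is accepted (BFS exhausts all shorter strings without reaching an accepting state), and xyx is the lexicographically least accepting string of length 3.

xyx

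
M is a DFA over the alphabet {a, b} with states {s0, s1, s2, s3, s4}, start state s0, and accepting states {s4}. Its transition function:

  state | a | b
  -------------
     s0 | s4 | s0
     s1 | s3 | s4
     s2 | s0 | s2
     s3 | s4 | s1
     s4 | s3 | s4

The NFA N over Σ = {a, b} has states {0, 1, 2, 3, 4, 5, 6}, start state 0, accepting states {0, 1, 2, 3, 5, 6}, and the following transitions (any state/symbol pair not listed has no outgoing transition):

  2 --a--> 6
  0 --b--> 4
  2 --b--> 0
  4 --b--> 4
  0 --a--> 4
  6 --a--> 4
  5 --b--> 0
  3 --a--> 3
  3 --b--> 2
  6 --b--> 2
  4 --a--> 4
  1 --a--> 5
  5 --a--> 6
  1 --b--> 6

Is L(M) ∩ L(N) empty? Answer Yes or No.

Yes

Exploring the product automaton M × N from the start pair (s0, 0), following both machines on each input symbol, reaches 5 state pairs: (s0, 0), (s4, 4), (s0, 4), (s3, 4), (s1, 4).
M accepts in {s4} and N accepts in {0, 1, 2, 3, 5, 6}; no reachable pair has both components accepting, so no string drives both machines to acceptance simultaneously and L(M) ∩ L(N) = ∅.
So no string is accepted by both, and the intersection is empty.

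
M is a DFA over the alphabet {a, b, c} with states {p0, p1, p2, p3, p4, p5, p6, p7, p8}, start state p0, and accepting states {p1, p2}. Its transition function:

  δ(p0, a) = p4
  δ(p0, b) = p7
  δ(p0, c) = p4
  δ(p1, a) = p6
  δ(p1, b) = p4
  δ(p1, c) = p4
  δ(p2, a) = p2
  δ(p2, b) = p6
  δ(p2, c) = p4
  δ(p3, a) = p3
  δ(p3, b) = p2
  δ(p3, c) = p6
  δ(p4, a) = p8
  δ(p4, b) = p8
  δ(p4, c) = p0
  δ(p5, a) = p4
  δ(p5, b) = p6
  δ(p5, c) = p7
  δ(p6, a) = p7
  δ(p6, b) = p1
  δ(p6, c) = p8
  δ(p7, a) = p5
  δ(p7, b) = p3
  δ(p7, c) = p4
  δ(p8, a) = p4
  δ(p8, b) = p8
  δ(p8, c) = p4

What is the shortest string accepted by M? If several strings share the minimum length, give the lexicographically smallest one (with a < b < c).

A breadth-first search from p0 reaches an accepting state first via the path p0 → p7 → p3 → p2 on input bbb.
No string of length < 3 is accepted (BFS exhausts all shorter strings without reaching an accepting state), and bbb is the lexicographically least accepting string of length 3.

bbb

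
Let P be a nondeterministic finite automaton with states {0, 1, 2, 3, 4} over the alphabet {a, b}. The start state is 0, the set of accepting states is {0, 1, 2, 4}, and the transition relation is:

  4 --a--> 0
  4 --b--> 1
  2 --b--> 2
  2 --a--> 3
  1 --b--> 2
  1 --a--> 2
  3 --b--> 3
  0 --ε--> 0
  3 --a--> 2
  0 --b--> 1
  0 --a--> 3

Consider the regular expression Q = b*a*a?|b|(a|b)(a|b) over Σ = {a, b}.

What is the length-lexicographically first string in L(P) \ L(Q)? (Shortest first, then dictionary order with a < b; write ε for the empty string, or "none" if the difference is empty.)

The string aab is accepted by P but not by Q.
No shorter string lies in the difference, and aab is the lexicographically first length-3 string in L(P) \ L(Q).

aab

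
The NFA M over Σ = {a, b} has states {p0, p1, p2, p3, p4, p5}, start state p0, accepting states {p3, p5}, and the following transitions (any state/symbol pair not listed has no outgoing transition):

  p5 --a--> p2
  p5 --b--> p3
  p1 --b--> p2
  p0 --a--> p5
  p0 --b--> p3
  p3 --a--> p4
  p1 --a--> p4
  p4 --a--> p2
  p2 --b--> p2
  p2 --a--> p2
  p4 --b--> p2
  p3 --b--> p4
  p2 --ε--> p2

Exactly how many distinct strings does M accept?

3

The useful subgraph on states {p0, p3, p5} is acyclic, so L(M) is finite; the longest accepting path visits 3 useful states, giving maximum string length 2.
Counting accepting paths from p0 by length: 2 of length 1, 1 of length 2. Total 3.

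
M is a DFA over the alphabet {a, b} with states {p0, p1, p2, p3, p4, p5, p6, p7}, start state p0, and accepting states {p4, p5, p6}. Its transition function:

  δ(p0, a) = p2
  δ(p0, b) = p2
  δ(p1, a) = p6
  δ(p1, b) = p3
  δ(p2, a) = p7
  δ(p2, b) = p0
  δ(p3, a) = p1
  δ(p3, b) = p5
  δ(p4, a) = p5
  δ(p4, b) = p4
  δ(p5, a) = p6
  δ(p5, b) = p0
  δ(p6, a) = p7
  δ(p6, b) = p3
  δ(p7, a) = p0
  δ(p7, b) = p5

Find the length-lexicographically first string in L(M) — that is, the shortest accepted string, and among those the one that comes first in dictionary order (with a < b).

A breadth-first search from p0 reaches an accepting state first via the path p0 → p2 → p7 → p5 on input aab.
No string of length < 3 is accepted (BFS exhausts all shorter strings without reaching an accepting state), and aab is the lexicographically least accepting string of length 3.

aab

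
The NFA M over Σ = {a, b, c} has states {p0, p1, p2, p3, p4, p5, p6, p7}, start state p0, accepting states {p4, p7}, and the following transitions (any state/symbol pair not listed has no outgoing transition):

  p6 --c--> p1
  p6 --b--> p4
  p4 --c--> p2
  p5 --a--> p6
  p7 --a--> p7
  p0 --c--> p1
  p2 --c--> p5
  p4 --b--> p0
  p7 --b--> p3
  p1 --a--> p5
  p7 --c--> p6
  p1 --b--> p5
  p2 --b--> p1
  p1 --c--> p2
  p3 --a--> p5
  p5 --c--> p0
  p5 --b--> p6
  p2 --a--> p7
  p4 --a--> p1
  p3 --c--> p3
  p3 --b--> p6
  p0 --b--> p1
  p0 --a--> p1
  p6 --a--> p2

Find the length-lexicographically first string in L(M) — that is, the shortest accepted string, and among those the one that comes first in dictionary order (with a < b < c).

A breadth-first search from p0 reaches an accepting state first via the path p0 → p1 → p2 → p7 on input aca.
No string of length < 3 is accepted (BFS exhausts all shorter strings without reaching an accepting state), and aca is the lexicographically least accepting string of length 3.

aca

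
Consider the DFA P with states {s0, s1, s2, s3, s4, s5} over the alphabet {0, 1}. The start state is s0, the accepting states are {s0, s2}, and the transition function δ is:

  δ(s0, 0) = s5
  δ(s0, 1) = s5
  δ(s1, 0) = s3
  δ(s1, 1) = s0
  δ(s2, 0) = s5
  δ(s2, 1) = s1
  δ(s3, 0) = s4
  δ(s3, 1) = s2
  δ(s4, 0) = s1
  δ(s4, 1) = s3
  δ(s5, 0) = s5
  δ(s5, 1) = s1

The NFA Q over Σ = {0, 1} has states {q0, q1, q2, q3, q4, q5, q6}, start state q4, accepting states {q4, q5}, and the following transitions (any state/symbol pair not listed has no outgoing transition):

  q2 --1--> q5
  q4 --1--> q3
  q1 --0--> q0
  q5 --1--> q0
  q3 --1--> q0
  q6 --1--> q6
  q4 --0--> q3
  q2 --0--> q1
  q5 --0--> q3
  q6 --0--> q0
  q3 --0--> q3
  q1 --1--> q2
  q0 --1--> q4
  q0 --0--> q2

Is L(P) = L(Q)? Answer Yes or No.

Exploring the product automaton P × Q from the start pair (s0, q4), following both machines on each input symbol, reaches 6 state pairs: (s0, q4), (s5, q3), (s1, q0), (s3, q2), (s4, q1), (s2, q5).
P accepts in {s0, s2} and Q accepts in {q4, q5}. In every reachable pair the two components are either both accepting — (s0, q4), (s2, q5) — or both non-accepting, so no string is accepted by exactly one of the machines: L(P) \ L(Q) and L(Q) \ L(P) are both empty.
Hence every string is accepted by P iff it is accepted by Q, and the two languages coincide.

Yes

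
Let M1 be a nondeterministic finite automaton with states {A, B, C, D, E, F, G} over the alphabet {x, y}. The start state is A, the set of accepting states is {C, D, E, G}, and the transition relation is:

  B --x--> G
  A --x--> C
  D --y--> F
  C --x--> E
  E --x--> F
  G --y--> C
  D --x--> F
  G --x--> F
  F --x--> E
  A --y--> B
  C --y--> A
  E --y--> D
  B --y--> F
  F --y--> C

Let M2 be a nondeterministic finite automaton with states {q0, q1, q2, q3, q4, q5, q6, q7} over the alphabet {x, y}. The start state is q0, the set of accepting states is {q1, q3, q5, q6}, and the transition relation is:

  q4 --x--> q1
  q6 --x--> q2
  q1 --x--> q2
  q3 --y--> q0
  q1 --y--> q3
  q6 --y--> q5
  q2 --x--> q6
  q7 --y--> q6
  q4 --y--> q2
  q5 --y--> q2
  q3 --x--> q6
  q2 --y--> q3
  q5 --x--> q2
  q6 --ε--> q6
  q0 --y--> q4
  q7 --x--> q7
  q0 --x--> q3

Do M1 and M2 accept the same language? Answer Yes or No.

Yes

Exploring the product automaton M1 × M2 from the start pair (A, q0), following both machines on each input symbol, reaches 7 state pairs: (A, q0), (C, q3), (B, q4), (E, q6), (G, q1), (F, q2), (D, q5).
M1 accepts in {C, D, E, G} and M2 accepts in {q1, q3, q5, q6}. In every reachable pair the two components are either both accepting — (C, q3), (E, q6), (G, q1), (D, q5) — or both non-accepting, so no string is accepted by exactly one of the machines: L(M1) \ L(M2) and L(M2) \ L(M1) are both empty.
Hence every string is accepted by M1 iff it is accepted by M2, and the two languages coincide.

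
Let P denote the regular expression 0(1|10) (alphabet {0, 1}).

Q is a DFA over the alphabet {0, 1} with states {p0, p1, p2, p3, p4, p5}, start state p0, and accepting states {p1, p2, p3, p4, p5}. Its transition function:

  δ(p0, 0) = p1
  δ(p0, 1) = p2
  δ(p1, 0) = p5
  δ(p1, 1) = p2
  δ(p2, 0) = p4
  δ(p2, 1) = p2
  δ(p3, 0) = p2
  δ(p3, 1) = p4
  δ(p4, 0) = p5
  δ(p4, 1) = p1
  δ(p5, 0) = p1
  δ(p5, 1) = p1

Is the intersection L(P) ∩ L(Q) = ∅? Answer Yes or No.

No

The string 01 is accepted by both P and Q.
Hence L(P) ∩ L(Q) ≠ ∅.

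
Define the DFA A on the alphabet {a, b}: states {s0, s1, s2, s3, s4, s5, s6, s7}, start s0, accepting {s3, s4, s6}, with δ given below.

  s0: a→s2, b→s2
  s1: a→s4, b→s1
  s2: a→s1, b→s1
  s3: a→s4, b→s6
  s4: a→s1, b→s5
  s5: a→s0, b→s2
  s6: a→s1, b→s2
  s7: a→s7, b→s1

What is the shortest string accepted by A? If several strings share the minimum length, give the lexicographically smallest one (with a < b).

A breadth-first search from s0 reaches an accepting state first via the path s0 → s2 → s1 → s4 on input aaa.
No string of length < 3 is accepted (BFS exhausts all shorter strings without reaching an accepting state), and aaa is the lexicographically least accepting string of length 3.

aaa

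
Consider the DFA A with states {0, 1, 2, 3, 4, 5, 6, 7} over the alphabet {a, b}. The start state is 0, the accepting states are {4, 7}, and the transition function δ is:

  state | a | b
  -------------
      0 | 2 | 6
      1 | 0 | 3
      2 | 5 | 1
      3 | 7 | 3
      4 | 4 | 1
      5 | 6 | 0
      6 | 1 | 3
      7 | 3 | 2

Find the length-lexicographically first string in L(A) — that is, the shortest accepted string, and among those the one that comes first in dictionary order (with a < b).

A breadth-first search from 0 reaches an accepting state first via the path 0 → 6 → 3 → 7 on input bba.
No string of length < 3 is accepted (BFS exhausts all shorter strings without reaching an accepting state), and bba is the lexicographically least accepting string of length 3.

bba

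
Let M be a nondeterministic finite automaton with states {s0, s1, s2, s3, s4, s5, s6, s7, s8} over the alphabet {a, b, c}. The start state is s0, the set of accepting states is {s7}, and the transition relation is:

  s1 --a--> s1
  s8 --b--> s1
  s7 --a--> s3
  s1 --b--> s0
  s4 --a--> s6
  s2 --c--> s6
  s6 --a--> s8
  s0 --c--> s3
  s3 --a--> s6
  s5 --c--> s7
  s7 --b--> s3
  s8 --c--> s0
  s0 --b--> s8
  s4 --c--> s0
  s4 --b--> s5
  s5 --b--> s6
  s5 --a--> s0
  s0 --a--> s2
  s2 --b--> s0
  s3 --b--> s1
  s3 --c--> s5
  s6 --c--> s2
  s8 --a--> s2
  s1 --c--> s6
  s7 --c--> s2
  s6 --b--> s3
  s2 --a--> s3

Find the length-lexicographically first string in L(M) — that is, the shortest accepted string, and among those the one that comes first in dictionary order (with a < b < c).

ccc

A breadth-first search from s0 reaches an accepting state first via the path s0 → s3 → s5 → s7 on input ccc.
No string of length < 3 is accepted (BFS exhausts all shorter strings without reaching an accepting state), and ccc is the lexicographically least accepting string of length 3.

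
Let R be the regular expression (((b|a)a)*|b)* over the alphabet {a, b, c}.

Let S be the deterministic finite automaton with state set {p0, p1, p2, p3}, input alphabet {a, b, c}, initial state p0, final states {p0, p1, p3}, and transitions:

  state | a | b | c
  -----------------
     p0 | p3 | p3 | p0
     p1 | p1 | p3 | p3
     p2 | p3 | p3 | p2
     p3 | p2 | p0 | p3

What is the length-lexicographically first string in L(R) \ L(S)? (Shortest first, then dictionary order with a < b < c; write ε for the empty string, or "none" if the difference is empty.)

The string aa is accepted by R but not by S.
No shorter string lies in the difference, and aa is the lexicographically first length-2 string in L(R) \ L(S).

aa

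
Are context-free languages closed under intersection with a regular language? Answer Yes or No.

Yes

Run a PDA for the context-free language and a DFA for the regular one in parallel (product of finite controls, the PDA's stack unchanged, the DFA advancing only on input moves); the product PDA accepts exactly the intersection. (Intersection of two CFLs, by contrast, can fail to be context-free.)
So the context-free languages are closed under intersection with a regular language.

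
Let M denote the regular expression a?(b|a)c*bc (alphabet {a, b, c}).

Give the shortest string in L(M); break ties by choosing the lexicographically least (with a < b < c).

abc

By inspection of the expression, no string of length less than 3 matches, and abc is the lexicographically first match of length 3.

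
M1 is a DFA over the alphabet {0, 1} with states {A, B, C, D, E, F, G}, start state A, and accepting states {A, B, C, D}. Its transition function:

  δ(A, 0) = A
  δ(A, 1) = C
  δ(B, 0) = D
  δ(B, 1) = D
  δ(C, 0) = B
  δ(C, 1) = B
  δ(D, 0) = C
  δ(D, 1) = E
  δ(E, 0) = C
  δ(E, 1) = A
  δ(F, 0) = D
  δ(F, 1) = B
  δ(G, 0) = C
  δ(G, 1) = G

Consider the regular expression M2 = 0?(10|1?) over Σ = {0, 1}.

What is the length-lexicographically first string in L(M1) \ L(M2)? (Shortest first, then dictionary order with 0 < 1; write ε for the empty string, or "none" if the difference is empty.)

The string 00 is accepted by M1 but not by M2.
No shorter string lies in the difference, and 00 is the lexicographically first length-2 string in L(M1) \ L(M2).

00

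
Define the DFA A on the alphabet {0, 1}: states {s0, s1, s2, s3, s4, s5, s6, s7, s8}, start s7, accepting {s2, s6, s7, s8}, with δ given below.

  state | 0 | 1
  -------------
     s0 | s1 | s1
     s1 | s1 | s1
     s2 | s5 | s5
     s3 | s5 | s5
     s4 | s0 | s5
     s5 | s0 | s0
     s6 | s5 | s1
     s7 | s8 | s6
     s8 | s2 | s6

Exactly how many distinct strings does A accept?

5

The useful subgraph on states {s2, s6, s7, s8} is acyclic, so L(A) is finite; the longest accepting path visits 3 useful states, giving maximum string length 2.
Counting accepting paths from s7 by length: 1 of length 0, 2 of length 1, 2 of length 2. Total 5.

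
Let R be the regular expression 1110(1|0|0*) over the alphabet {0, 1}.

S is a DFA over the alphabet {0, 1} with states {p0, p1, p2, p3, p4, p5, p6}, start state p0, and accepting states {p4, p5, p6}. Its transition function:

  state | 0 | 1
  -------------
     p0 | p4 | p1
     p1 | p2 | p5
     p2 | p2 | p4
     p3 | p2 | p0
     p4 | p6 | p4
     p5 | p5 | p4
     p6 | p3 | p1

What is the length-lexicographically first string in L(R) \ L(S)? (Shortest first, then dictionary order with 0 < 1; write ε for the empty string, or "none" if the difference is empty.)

11100

The string 11100 is accepted by R but not by S.
No shorter string lies in the difference, and 11100 is the lexicographically first length-5 string in L(R) \ L(S).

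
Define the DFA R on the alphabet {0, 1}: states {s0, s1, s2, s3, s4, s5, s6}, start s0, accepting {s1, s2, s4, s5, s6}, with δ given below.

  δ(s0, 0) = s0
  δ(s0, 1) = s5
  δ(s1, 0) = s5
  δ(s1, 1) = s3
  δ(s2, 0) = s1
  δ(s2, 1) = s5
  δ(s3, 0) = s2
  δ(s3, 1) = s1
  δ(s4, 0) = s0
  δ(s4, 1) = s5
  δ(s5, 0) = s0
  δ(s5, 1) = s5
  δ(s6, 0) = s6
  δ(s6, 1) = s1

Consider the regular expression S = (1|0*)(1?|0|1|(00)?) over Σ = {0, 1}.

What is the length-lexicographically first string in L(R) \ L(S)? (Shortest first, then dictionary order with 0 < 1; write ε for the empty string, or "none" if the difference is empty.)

The string 011 is accepted by R but not by S.
No shorter string lies in the difference, and 011 is the lexicographically first length-3 string in L(R) \ L(S).

011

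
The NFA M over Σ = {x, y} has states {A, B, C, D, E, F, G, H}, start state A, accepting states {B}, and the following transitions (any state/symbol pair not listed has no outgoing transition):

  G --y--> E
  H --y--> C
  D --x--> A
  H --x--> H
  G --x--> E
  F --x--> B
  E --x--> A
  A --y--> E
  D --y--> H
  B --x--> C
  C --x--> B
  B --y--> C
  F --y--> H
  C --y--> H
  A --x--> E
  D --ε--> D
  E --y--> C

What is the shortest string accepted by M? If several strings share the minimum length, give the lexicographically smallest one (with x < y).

A breadth-first search from A reaches an accepting state first via the path A → E → C → B on input xyx.
No string of length < 3 is accepted (BFS exhausts all shorter strings without reaching an accepting state), and xyx is the lexicographically least accepting string of length 3.

xyx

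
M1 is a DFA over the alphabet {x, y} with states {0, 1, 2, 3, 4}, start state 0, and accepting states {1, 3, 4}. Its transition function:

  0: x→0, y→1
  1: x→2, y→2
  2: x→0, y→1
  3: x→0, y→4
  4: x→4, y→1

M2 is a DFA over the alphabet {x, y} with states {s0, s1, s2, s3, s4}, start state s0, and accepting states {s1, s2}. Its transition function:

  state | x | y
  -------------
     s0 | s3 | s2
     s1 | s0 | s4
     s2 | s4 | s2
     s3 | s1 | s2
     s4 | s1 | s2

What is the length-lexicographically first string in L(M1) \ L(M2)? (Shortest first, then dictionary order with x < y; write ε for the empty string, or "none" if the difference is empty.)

xxy

The string xxy is accepted by M1 but not by M2.
No shorter string lies in the difference, and xxy is the lexicographically first length-3 string in L(M1) \ L(M2).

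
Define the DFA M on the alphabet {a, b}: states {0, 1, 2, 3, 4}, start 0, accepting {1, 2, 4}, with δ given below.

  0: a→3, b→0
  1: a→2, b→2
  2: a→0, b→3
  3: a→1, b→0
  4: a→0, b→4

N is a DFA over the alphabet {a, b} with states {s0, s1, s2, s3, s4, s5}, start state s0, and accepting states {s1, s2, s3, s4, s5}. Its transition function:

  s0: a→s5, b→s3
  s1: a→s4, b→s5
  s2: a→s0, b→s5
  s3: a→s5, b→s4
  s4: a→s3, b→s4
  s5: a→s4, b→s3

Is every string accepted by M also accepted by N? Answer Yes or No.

Yes

Exploring the product automaton M × N from the start pair (0, s0), following both machines on each input symbol, reaches 13 state pairs: (0, s0), (3, s5), (0, s3), (1, s4), (0, s4), (2, s3), (2, s4), (3, s3), (0, s5), (3, s4), (1, s5), (1, s3), (2, s5).
M accepts in {1, 2, 4} and N accepts in {s1, s2, s3, s4, s5}. The reachable pairs whose M-component is accepting are (1, s4), (2, s3), (2, s4), (1, s5), (1, s3), (2, s5); in each of them the N-component is accepting too, so the product for L(M) \ L(N) (M-component accepting, N-component rejecting) has no reachable accepting pair and the difference is empty.
Hence every string in L(M) is also in L(N).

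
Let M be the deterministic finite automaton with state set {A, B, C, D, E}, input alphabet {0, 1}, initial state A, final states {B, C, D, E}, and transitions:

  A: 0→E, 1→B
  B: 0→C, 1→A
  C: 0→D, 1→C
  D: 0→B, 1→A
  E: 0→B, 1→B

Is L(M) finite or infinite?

infinite

State A is reachable from the start and can reach an accepting state, and it lies on the cycle A → B → A.
Traversing that cycle any number of times yields accepted strings of unbounded length, so the language is infinite.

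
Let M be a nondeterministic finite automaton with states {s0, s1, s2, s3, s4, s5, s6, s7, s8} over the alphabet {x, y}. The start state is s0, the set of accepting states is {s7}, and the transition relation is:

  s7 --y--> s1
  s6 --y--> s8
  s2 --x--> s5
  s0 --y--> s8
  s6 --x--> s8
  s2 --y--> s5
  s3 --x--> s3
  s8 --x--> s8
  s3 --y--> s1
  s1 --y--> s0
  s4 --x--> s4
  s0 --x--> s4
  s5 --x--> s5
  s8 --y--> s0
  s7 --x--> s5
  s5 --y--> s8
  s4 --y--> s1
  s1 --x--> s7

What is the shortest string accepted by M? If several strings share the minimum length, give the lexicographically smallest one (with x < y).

A breadth-first search from s0 reaches an accepting state first via the path s0 → s4 → s1 → s7 on input xyx.
No string of length < 3 is accepted (BFS exhausts all shorter strings without reaching an accepting state), and xyx is the lexicographically least accepting string of length 3.

xyx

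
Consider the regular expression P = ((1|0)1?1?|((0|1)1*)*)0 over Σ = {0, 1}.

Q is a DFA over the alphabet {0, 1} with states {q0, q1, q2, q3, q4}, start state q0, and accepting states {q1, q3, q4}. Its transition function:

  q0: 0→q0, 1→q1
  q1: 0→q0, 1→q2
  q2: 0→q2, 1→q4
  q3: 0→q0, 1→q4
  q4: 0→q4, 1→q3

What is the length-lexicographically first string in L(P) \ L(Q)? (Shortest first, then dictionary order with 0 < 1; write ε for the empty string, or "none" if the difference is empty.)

The string 0 is accepted by P but not by Q.
No shorter string lies in the difference, and 0 is the lexicographically first length-1 string in L(P) \ L(Q).

0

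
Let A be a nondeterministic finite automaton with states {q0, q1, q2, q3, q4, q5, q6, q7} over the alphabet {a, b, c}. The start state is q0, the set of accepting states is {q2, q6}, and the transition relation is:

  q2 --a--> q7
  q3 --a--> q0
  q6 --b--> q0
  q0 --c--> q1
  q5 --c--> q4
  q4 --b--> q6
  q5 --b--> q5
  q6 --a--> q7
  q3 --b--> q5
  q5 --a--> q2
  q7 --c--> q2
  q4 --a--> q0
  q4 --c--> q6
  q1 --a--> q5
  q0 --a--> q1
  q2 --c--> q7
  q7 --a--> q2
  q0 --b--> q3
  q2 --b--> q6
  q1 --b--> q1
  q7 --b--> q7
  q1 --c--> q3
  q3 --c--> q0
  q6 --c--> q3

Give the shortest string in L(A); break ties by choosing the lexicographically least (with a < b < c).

A breadth-first search from q0 reaches an accepting state first via the path q0 → q1 → q5 → q2 on input aaa.
No string of length < 3 is accepted (BFS exhausts all shorter strings without reaching an accepting state), and aaa is the lexicographically least accepting string of length 3.

aaa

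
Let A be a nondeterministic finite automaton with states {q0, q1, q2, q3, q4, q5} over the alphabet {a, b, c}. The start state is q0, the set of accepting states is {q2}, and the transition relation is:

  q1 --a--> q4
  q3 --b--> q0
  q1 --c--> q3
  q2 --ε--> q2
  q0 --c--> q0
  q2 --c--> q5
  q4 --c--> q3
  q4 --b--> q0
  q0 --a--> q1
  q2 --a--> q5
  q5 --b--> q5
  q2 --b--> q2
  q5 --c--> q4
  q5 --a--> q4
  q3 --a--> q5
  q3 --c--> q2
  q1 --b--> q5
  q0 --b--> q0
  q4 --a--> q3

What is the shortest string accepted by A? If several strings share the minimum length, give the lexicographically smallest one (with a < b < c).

A breadth-first search from q0 reaches an accepting state first via the path q0 → q1 → q3 → q2 on input acc.
No string of length < 3 is accepted (BFS exhausts all shorter strings without reaching an accepting state), and acc is the lexicographically least accepting string of length 3.

acc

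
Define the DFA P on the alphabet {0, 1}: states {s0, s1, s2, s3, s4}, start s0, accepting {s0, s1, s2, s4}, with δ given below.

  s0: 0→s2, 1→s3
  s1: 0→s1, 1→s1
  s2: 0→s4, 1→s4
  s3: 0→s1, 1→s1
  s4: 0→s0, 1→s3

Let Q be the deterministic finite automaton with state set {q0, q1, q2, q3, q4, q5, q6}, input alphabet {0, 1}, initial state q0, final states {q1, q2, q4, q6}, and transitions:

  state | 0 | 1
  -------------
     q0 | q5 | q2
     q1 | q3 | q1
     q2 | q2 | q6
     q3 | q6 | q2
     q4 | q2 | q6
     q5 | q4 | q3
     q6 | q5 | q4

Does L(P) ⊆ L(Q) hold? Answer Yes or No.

No

The empty string ε is in L(P) but not in L(Q).
So L(P) ⊄ L(Q).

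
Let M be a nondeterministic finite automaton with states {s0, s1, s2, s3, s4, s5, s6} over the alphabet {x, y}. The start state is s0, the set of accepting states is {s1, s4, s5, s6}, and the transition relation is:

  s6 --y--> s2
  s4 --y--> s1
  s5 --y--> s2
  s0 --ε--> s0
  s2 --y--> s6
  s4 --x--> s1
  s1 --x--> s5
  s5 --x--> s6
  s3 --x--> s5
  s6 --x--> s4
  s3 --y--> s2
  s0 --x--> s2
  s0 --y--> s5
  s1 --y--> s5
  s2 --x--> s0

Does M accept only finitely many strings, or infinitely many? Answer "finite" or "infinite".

State s0 is reachable from the start and can reach an accepting state, and it lies on the cycle s0 → s2 → s0.
Traversing that cycle any number of times yields accepted strings of unbounded length, so the language is infinite.

infinite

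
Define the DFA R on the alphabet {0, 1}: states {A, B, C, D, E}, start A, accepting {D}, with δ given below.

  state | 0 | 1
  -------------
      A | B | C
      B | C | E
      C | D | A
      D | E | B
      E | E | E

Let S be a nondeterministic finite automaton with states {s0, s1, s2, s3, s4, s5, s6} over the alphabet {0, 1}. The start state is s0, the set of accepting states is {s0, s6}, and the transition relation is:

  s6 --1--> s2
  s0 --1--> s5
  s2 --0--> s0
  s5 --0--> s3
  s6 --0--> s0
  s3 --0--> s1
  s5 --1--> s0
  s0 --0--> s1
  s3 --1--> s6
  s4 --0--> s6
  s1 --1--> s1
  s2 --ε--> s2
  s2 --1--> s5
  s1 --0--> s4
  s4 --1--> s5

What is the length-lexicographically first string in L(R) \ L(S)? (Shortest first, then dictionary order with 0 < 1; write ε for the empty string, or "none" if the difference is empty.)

10

The string 10 is accepted by R but not by S.
No shorter string lies in the difference, and 10 is the lexicographically first length-2 string in L(R) \ L(S).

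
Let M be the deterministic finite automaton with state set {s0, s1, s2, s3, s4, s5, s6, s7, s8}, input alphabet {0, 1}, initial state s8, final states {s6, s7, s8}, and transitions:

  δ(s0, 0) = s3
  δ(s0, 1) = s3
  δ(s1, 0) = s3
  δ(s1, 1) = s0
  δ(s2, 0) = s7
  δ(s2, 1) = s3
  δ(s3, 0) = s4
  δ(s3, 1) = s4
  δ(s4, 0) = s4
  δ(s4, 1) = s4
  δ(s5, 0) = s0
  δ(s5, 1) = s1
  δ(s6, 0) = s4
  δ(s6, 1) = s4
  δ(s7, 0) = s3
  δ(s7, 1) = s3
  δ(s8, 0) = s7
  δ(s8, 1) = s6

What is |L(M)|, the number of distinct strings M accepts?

3

The useful subgraph on states {s6, s7, s8} is acyclic, so L(M) is finite; the longest accepting path visits 2 useful states, giving maximum string length 1.
Counting accepting paths from s8 by length: 1 of length 0, 2 of length 1. Total 3.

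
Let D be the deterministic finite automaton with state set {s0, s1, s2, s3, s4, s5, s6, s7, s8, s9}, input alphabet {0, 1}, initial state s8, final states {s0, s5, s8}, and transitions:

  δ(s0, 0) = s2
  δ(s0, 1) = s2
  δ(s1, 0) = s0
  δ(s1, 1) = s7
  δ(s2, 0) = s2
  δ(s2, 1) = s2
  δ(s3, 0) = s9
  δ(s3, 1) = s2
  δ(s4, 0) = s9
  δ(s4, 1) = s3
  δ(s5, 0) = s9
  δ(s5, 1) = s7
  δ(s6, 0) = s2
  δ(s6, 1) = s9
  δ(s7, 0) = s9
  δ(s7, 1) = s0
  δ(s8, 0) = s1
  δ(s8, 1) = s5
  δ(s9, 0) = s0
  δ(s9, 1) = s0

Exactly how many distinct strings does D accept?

The useful subgraph on states {s0, s1, s5, s7, s8, s9} is acyclic, so L(D) is finite; the longest accepting path visits 5 useful states, giving maximum string length 4.
Counting accepting paths from s8 by length: 1 of length 0, 1 of length 1, 1 of length 2, 4 of length 3, 4 of length 4. Total 11.

11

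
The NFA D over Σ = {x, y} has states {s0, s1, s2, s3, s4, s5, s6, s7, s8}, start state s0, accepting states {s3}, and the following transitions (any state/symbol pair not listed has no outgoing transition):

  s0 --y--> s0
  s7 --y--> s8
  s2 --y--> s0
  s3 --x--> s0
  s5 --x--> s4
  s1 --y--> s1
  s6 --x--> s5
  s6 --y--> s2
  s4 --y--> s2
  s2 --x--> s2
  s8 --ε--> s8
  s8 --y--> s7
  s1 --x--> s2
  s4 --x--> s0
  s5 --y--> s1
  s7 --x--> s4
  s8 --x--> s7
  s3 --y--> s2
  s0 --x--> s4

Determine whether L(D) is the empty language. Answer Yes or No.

Yes

The states reachable from the start state are {s0, s2, s4}.
None of the accepting states {s3} is reachable, so no string is accepted and L(D) = ∅.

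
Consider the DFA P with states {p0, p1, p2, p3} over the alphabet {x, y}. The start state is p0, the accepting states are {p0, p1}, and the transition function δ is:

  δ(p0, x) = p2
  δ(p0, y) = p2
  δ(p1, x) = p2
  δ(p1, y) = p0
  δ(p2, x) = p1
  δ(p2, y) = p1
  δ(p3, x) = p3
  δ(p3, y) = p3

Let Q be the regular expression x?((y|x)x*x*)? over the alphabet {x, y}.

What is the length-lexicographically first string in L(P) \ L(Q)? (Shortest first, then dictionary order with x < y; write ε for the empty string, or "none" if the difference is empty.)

yy

The string yy is accepted by P but not by Q.
No shorter string lies in the difference, and yy is the lexicographically first length-2 string in L(P) \ L(Q).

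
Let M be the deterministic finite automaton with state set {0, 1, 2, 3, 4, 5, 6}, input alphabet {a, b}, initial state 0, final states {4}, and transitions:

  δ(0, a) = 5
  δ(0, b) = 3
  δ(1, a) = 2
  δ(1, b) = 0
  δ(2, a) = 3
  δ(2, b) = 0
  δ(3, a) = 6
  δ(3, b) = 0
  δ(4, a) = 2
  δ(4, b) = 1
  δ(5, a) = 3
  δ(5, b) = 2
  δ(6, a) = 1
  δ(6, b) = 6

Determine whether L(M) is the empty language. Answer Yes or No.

The states reachable from the start state are {0, 1, 2, 3, 5, 6}.
None of the accepting states {4} is reachable, so no string is accepted and L(M) = ∅.

Yes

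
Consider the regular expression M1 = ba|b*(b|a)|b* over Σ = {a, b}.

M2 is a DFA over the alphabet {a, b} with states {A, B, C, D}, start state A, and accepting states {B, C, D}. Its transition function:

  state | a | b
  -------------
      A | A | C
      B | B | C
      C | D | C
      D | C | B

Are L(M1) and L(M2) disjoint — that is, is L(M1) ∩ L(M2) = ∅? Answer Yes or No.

The string b is accepted by both M1 and M2.
Hence L(M1) ∩ L(M2) ≠ ∅.

No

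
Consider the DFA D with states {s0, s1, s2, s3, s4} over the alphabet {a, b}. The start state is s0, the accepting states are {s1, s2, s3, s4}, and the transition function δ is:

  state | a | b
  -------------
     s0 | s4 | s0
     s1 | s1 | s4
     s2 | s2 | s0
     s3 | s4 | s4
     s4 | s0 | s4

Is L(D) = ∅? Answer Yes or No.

No

The string a is accepted: the run s0 → s4 ends in the accepting state s4.
Since at least one string is accepted, L(D) is not empty.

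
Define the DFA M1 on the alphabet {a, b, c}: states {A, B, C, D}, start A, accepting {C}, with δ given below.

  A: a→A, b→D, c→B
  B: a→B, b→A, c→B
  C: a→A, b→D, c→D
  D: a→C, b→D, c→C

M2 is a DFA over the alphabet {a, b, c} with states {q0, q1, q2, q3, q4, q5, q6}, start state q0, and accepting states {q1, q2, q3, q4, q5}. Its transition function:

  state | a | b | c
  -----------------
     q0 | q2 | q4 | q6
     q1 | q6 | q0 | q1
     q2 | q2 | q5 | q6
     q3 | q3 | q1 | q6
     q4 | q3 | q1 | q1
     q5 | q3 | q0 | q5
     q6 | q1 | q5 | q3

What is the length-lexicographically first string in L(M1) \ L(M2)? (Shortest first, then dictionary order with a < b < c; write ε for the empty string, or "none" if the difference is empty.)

bba

The string bba is accepted by M1 but not by M2.
No shorter string lies in the difference, and bba is the lexicographically first length-3 string in L(M1) \ L(M2).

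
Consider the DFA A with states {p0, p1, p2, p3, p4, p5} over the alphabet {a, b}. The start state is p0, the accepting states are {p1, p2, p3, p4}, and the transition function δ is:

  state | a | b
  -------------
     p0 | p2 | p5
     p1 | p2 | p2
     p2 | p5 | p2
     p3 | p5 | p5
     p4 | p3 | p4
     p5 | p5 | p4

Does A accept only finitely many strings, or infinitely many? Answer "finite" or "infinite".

State p2 is reachable from the start and can reach an accepting state, and it lies on the cycle p2 → p2.
Traversing that cycle any number of times yields accepted strings of unbounded length, so the language is infinite.

infinite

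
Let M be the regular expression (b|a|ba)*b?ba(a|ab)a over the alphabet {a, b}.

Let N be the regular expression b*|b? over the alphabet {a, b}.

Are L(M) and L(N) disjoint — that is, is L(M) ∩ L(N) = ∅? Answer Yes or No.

Converting the expression M to a DFA (subset construction, then merging equivalent states) gives the minimal DFA with states {m0, m1, m2, m3, m4, m5, m6}, start state m0, accepting states {m4, m6} and transitions m0: a→m0, b→m1; m1: a→m2, b→m1; m2: a→m3, b→m1; m3: a→m4, b→m5; m4: a→m0, b→m1; m5: a→m6, b→m1; m6: a→m3, b→m1.
Converting the expression N to a DFA (subset construction, then merging equivalent states) gives the minimal DFA with states {n0, n1}, start state n0, accepting states {n0} and transitions n0: a→n1, b→n0; n1: a→n1, b→n1.
Exploring the product automaton M × N from the start pair (m0, n0), following both machines on each input symbol, reaches 9 state pairs: (m0, n0), (m0, n1), (m1, n0), (m1, n1), (m2, n1), (m3, n1), (m4, n1), (m5, n1), (m6, n1).
M accepts in {m4, m6} and N accepts in {n0}; no reachable pair has both components accepting, so no string drives both machines to acceptance simultaneously and L(M) ∩ L(N) = ∅.
So no string is accepted by both, and the intersection is empty.

Yes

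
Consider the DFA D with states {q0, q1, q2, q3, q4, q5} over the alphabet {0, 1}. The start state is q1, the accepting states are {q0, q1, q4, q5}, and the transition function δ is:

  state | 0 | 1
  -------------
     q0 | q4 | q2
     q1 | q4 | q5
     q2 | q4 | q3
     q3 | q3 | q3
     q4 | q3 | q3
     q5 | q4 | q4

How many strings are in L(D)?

The useful subgraph on states {q1, q4, q5} is acyclic, so L(D) is finite; the longest accepting path visits 3 useful states, giving maximum string length 2.
Counting accepting paths from q1 by length: 1 of length 0, 2 of length 1, 2 of length 2. Total 5.

5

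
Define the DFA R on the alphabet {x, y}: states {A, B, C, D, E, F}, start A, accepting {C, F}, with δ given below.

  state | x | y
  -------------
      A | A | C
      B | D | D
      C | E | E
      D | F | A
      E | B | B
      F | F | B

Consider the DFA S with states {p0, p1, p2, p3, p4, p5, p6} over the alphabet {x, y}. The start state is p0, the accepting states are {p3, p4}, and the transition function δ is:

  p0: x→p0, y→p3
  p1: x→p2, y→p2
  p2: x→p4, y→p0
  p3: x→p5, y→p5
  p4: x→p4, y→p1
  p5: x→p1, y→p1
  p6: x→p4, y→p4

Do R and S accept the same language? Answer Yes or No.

Exploring the product automaton R × S from the start pair (A, p0), following both machines on each input symbol, reaches 6 state pairs: (A, p0), (C, p3), (E, p5), (B, p1), (D, p2), (F, p4).
R accepts in {C, F} and S accepts in {p3, p4}. In every reachable pair the two components are either both accepting — (C, p3), (F, p4) — or both non-accepting, so no string is accepted by exactly one of the machines: L(R) \ L(S) and L(S) \ L(R) are both empty.
Hence every string is accepted by R iff it is accepted by S, and the two languages coincide.

Yes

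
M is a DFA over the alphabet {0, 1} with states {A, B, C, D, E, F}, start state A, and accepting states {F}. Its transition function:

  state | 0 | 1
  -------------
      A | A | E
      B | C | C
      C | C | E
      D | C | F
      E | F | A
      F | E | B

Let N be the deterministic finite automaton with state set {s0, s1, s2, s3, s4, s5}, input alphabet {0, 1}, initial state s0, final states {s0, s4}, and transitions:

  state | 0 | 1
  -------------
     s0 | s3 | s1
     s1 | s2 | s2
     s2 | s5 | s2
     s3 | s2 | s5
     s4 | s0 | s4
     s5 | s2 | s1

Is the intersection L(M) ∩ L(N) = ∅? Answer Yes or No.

Exploring the product automaton M × N from the start pair (A, s0), following both machines on each input symbol, reaches 14 state pairs: (A, s0), (A, s3), (E, s1), (A, s2), (E, s5), (F, s2), (A, s5), (E, s2), (A, s1), (B, s2), (F, s5), (C, s5), (C, s2), (B, s1).
M accepts in {F} and N accepts in {s0, s4}; no reachable pair has both components accepting, so no string drives both machines to acceptance simultaneously and L(M) ∩ L(N) = ∅.
So no string is accepted by both, and the intersection is empty.

Yes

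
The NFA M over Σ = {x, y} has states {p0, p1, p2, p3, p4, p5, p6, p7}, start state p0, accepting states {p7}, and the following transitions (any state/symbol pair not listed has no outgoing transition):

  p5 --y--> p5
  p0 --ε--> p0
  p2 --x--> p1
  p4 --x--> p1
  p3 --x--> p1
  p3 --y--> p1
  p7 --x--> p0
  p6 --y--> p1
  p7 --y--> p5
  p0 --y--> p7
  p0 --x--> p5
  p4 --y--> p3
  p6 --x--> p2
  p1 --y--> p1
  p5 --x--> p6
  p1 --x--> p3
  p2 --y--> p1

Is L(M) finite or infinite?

infinite

State p0 is reachable from the start and can reach an accepting state, and it lies on the cycle p0 → p7 → p0.
Traversing that cycle any number of times yields accepted strings of unbounded length, so the language is infinite.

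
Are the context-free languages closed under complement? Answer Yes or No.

CFLs are closed under union, so if they were also closed under complement they would be closed under intersection by De Morgan (L₁ ∩ L₂ is the complement of the union of the complements). But {aⁿbⁿcᵐ} ∩ {aᵐbⁿcⁿ} = {aⁿbⁿcⁿ} is not context-free although both operands are.

No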